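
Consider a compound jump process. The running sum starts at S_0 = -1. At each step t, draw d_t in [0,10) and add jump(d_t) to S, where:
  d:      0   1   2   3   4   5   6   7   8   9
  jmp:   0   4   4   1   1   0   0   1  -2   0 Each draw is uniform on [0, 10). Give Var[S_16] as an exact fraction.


1236/25

Outcome values over d=0..9: [0, 4, 4, 1, 1, 0, 0, 1, -2, 0]
Σy = 9, Σy² = 39, M = 10
μ = 9/10 = 9/10,  σ² = 39/10 − (9/10)² = 309/100
Independent increments: Var[S_16] = 16·σ² = 16·(309/100) = 1236/25


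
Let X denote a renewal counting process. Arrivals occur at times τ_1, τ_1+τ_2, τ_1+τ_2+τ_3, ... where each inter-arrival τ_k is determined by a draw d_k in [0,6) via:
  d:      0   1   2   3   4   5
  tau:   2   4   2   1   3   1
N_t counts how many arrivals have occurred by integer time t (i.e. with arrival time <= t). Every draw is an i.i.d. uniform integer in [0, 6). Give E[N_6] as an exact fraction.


7645/2916

Inter-arrival values over d=0..5: [2, 4, 2, 1, 3, 1]
Each d has probability 1/6, so the pmf of τ is: f(1) = 1/3, f(2) = 1/3, f(3) = 1/6, f(4) = 1/6
Renewal equation for m(n) = E[N_n]: condition on τ_1 = k (if k <= n, one arrival plus a fresh copy on the remaining n−k steps): m(n) = F(n) + Σ_{k<=n} f(k)·m(n−k), where F(n) = P(τ <= n) and m(0) = 0
m(1) = F(1) = 1/3
m(2) = F(2) + f(1)·m(1) = 2/3 + 1/3·1/3 = 7/9
m(3) = F(3) + f(1)·m(2) + f(2)·m(1) = 5/6 + 1/3·7/9 + 1/3·1/3 = 65/54
m(4) = F(4) + f(1)·m(3) + f(2)·m(2) + f(3)·m(1) = 1 + 1/3·65/54 + 1/3·7/9 + 1/6·1/3 = 139/81
m(5) = F(5) + f(1)·m(4) + f(2)·m(3) + f(3)·m(2) + f(4)·m(1) = 1 + 1/3·139/81 + 1/3·65/54 + 1/6·7/9 + 1/6·1/3 = 1049/486
m(6) = F(6) + f(1)·m(5) + f(2)·m(4) + f(3)·m(3) + f(4)·m(2) = 1 + 1/3·1049/486 + 1/3·139/81 + 1/6·65/54 + 1/6·7/9 = 7645/2916
E[N_6] = m(6) = 7645/2916


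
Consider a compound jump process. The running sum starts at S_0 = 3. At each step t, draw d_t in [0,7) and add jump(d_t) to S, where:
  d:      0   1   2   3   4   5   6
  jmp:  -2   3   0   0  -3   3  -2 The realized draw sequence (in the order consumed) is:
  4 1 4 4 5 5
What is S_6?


3

t=0: S=3, d=4, jump=-3, S_1=0
t=1: S=0, d=1, jump=3, S_2=3
t=2: S=3, d=4, jump=-3, S_3=0
t=3: S=0, d=4, jump=-3, S_4=-3
t=4: S=-3, d=5, jump=3, S_5=0
t=5: S=0, d=5, jump=3, S_6=3


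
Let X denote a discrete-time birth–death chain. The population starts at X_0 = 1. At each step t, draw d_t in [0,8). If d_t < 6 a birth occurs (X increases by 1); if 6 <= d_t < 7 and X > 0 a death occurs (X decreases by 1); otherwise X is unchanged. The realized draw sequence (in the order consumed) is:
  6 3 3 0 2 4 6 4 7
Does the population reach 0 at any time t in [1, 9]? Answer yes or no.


t=0: X=1, d=6 → death, X_1=0
t=1: X=0, d=3 → birth, X_2=1
t=2: X=1, d=3 → birth, X_3=2
t=3: X=2, d=0 → birth, X_4=3
t=4: X=3, d=2 → birth, X_5=4
t=5: X=4, d=4 → birth, X_6=5
t=6: X=5, d=6 → death, X_7=4
t=7: X=4, d=4 → birth, X_8=5
t=8: X=5, d=7 → hold, X_9=5

yes


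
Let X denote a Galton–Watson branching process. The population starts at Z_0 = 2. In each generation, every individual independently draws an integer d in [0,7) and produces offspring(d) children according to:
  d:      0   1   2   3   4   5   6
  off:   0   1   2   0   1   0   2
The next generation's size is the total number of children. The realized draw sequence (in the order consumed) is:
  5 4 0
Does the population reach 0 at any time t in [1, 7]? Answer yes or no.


yes

gen 0: Z_0=2, draws=[5, 4], offspring=[0, 1], Z_1=1
gen 1: Z_1=1, draws=[0], offspring=[0], Z_2=0
gen 2: Z_2=0, draws=[], offspring=[], Z_3=0
gen 3: Z_3=0, draws=[], offspring=[], Z_4=0
gen 4: Z_4=0, draws=[], offspring=[], Z_5=0
gen 5: Z_5=0, draws=[], offspring=[], Z_6=0
gen 6: Z_6=0, draws=[], offspring=[], Z_7=0


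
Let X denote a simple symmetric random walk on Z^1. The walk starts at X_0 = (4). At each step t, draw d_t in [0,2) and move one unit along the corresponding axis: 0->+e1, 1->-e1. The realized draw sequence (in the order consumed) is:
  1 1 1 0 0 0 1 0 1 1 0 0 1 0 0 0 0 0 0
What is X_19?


t=0: X=(4), d=1 → -e1, X_1=(3)
t=1: X=(3), d=1 → -e1, X_2=(2)
t=2: X=(2), d=1 → -e1, X_3=(1)
t=3: X=(1), d=0 → +e1, X_4=(2)
t=4: X=(2), d=0 → +e1, X_5=(3)
t=5: X=(3), d=0 → +e1, X_6=(4)
t=6: X=(4), d=1 → -e1, X_7=(3)
t=7: X=(3), d=0 → +e1, X_8=(4)
t=8: X=(4), d=1 → -e1, X_9=(3)
t=9: X=(3), d=1 → -e1, X_10=(2)
t=10: X=(2), d=0 → +e1, X_11=(3)
t=11: X=(3), d=0 → +e1, X_12=(4)
t=12: X=(4), d=1 → -e1, X_13=(3)
t=13: X=(3), d=0 → +e1, X_14=(4)
t=14: X=(4), d=0 → +e1, X_15=(5)
t=15: X=(5), d=0 → +e1, X_16=(6)
t=16: X=(6), d=0 → +e1, X_17=(7)
t=17: X=(7), d=0 → +e1, X_18=(8)
t=18: X=(8), d=0 → +e1, X_19=(9)

(9)


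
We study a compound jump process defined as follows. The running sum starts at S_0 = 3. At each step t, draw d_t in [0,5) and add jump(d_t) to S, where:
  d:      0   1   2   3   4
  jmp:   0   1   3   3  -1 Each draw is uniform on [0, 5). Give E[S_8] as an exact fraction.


63/5

Outcome values over d=0..4: [0, 1, 3, 3, -1]
Σy = 6, Σy² = 20, M = 5
μ = 6/5 = 6/5,  σ² = 20/5 − (6/5)² = 64/25
E[S_8] = 3 + 8·(6/5) = 63/5


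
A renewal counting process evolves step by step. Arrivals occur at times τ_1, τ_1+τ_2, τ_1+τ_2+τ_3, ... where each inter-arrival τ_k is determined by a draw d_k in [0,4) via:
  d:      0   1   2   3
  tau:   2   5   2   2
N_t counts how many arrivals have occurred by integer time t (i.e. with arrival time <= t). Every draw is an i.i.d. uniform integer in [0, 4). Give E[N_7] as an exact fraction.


Inter-arrival values over d=0..3: [2, 5, 2, 2]
Each d has probability 1/4, so the pmf of τ is: f(2) = 3/4, f(5) = 1/4
Renewal equation for m(n) = E[N_n]: condition on τ_1 = k (if k <= n, one arrival plus a fresh copy on the remaining n−k steps): m(n) = F(n) + Σ_{k<=n} f(k)·m(n−k), where F(n) = P(τ <= n) and m(0) = 0
m(1) = F(1) = 0
m(2) = F(2) = 3/4
m(3) = F(3) = 3/4
m(4) = F(4) + f(2)·m(2) = 3/4 + 3/4·3/4 = 21/16
m(5) = F(5) + f(2)·m(3) = 1 + 3/4·3/4 = 25/16
m(6) = F(6) + f(2)·m(4) = 1 + 3/4·21/16 = 127/64
m(7) = F(7) + f(2)·m(5) + f(5)·m(2) = 1 + 3/4·25/16 + 1/4·3/4 = 151/64
E[N_7] = m(7) = 151/64

151/64


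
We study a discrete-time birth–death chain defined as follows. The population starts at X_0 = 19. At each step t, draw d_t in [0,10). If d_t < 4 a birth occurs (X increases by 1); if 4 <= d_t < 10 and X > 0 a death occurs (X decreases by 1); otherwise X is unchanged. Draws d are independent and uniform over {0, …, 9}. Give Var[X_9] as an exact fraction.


216/25

X can drop by at most 1 per step and X_0 = 19 > T = 9, so X_t >= 19 − t >= 10 > 0 for every t <= 9: the floor at 0 (the 'and X > 0' condition) never binds. Hence X_9 = X_0 + Σ_{t<9} Y_t with i.i.d. increments Y_t = y(d_t) ∈ {+1, −1, 0}.
Outcome values over d=0..9: [1, 1, 1, 1, -1, -1, -1, -1, -1, -1]
Σy = -2, Σy² = 10, M = 10
μ = -2/10 = -1/5,  σ² = 10/10 − (-1/5)² = 24/25
Independent increments: Var[X_9] = 9·σ² = 9·(24/25) = 216/25


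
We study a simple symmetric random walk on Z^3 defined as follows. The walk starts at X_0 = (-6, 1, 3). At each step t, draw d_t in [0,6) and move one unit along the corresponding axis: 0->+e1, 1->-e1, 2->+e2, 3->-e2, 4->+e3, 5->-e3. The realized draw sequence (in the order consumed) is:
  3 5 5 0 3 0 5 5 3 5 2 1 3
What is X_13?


t=0: X=(-6, 1, 3), d=3 → -e2, X_1=(-6, 0, 3)
t=1: X=(-6, 0, 3), d=5 → -e3, X_2=(-6, 0, 2)
t=2: X=(-6, 0, 2), d=5 → -e3, X_3=(-6, 0, 1)
t=3: X=(-6, 0, 1), d=0 → +e1, X_4=(-5, 0, 1)
t=4: X=(-5, 0, 1), d=3 → -e2, X_5=(-5, -1, 1)
t=5: X=(-5, -1, 1), d=0 → +e1, X_6=(-4, -1, 1)
t=6: X=(-4, -1, 1), d=5 → -e3, X_7=(-4, -1, 0)
t=7: X=(-4, -1, 0), d=5 → -e3, X_8=(-4, -1, -1)
t=8: X=(-4, -1, -1), d=3 → -e2, X_9=(-4, -2, -1)
t=9: X=(-4, -2, -1), d=5 → -e3, X_10=(-4, -2, -2)
t=10: X=(-4, -2, -2), d=2 → +e2, X_11=(-4, -1, -2)
t=11: X=(-4, -1, -2), d=1 → -e1, X_12=(-5, -1, -2)
t=12: X=(-5, -1, -2), d=3 → -e2, X_13=(-5, -2, -2)

(-5, -2, -2)


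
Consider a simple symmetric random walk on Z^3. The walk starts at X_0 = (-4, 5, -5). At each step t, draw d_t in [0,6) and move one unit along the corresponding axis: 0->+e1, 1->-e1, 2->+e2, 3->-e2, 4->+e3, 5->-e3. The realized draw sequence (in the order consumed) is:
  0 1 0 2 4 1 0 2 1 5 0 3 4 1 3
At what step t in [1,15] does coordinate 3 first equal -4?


5

t=0: X=(-4, 5, -5), d=0 → +e1, X_1=(-3, 5, -5)
t=1: X=(-3, 5, -5), d=1 → -e1, X_2=(-4, 5, -5)
t=2: X=(-4, 5, -5), d=0 → +e1, X_3=(-3, 5, -5)
t=3: X=(-3, 5, -5), d=2 → +e2, X_4=(-3, 6, -5)
t=4: X=(-3, 6, -5), d=4 → +e3, X_5=(-3, 6, -4)
t=5: X=(-3, 6, -4), d=1 → -e1, X_6=(-4, 6, -4)
t=6: X=(-4, 6, -4), d=0 → +e1, X_7=(-3, 6, -4)
t=7: X=(-3, 6, -4), d=2 → +e2, X_8=(-3, 7, -4)
t=8: X=(-3, 7, -4), d=1 → -e1, X_9=(-4, 7, -4)
t=9: X=(-4, 7, -4), d=5 → -e3, X_10=(-4, 7, -5)
t=10: X=(-4, 7, -5), d=0 → +e1, X_11=(-3, 7, -5)
t=11: X=(-3, 7, -5), d=3 → -e2, X_12=(-3, 6, -5)
t=12: X=(-3, 6, -5), d=4 → +e3, X_13=(-3, 6, -4)
t=13: X=(-3, 6, -4), d=1 → -e1, X_14=(-4, 6, -4)
t=14: X=(-4, 6, -4), d=3 → -e2, X_15=(-4, 5, -4)


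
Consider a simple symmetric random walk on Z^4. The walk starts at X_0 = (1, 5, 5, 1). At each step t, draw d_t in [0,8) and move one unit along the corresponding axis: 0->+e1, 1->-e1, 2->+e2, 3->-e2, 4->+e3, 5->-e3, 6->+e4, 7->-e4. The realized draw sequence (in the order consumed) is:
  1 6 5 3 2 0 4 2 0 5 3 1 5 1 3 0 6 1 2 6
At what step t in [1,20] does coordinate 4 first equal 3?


17

t=0: X=(1, 5, 5, 1), d=1 → -e1, X_1=(0, 5, 5, 1)
t=1: X=(0, 5, 5, 1), d=6 → +e4, X_2=(0, 5, 5, 2)
t=2: X=(0, 5, 5, 2), d=5 → -e3, X_3=(0, 5, 4, 2)
t=3: X=(0, 5, 4, 2), d=3 → -e2, X_4=(0, 4, 4, 2)
t=4: X=(0, 4, 4, 2), d=2 → +e2, X_5=(0, 5, 4, 2)
t=5: X=(0, 5, 4, 2), d=0 → +e1, X_6=(1, 5, 4, 2)
t=6: X=(1, 5, 4, 2), d=4 → +e3, X_7=(1, 5, 5, 2)
t=7: X=(1, 5, 5, 2), d=2 → +e2, X_8=(1, 6, 5, 2)
t=8: X=(1, 6, 5, 2), d=0 → +e1, X_9=(2, 6, 5, 2)
t=9: X=(2, 6, 5, 2), d=5 → -e3, X_10=(2, 6, 4, 2)
t=10: X=(2, 6, 4, 2), d=3 → -e2, X_11=(2, 5, 4, 2)
t=11: X=(2, 5, 4, 2), d=1 → -e1, X_12=(1, 5, 4, 2)
t=12: X=(1, 5, 4, 2), d=5 → -e3, X_13=(1, 5, 3, 2)
t=13: X=(1, 5, 3, 2), d=1 → -e1, X_14=(0, 5, 3, 2)
t=14: X=(0, 5, 3, 2), d=3 → -e2, X_15=(0, 4, 3, 2)
t=15: X=(0, 4, 3, 2), d=0 → +e1, X_16=(1, 4, 3, 2)
t=16: X=(1, 4, 3, 2), d=6 → +e4, X_17=(1, 4, 3, 3)
t=17: X=(1, 4, 3, 3), d=1 → -e1, X_18=(0, 4, 3, 3)
t=18: X=(0, 4, 3, 3), d=2 → +e2, X_19=(0, 5, 3, 3)
t=19: X=(0, 5, 3, 3), d=6 → +e4, X_20=(0, 5, 3, 4)


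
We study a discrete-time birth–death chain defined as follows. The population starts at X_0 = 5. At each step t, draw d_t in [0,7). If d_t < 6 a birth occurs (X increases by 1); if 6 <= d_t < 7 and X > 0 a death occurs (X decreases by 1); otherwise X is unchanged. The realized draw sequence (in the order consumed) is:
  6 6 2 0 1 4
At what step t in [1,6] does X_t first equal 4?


t=0: X=5, d=6 → death, X_1=4
t=1: X=4, d=6 → death, X_2=3
t=2: X=3, d=2 → birth, X_3=4
t=3: X=4, d=0 → birth, X_4=5
t=4: X=5, d=1 → birth, X_5=6
t=5: X=6, d=4 → birth, X_6=7

1


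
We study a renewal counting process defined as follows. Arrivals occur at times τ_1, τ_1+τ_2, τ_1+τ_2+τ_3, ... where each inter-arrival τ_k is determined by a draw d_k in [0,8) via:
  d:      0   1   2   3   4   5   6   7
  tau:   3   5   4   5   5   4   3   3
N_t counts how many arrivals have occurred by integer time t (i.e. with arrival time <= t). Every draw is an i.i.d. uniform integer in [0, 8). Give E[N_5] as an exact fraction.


Inter-arrival values over d=0..7: [3, 5, 4, 5, 5, 4, 3, 3]
Each d has probability 1/8, so the pmf of τ is: f(3) = 3/8, f(4) = 1/4, f(5) = 3/8
Renewal equation for m(n) = E[N_n]: condition on τ_1 = k (if k <= n, one arrival plus a fresh copy on the remaining n−k steps): m(n) = F(n) + Σ_{k<=n} f(k)·m(n−k), where F(n) = P(τ <= n) and m(0) = 0
m(1) = F(1) = 0
m(2) = F(2) = 0
m(3) = F(3) = 3/8
m(4) = F(4) = 5/8
m(5) = F(5) = 1
E[N_5] = m(5) = 1

1


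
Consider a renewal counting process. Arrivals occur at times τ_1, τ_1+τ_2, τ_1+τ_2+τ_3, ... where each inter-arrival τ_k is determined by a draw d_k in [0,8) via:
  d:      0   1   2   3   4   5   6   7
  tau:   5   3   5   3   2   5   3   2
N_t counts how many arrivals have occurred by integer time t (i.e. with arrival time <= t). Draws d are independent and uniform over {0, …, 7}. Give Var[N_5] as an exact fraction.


3/16

Inter-arrival values over d=0..7: [5, 3, 5, 3, 2, 5, 3, 2]
Each d has probability 1/8, so the pmf of τ is: f(2) = 1/4, f(3) = 3/8, f(5) = 3/8
Let p_n(j) = P(N_n = j), with p_0 = [1]. Condition on τ_1: p_n(0) = P(τ > n), and for j >= 1, p_n(j) = Σ_{k<=n} f(k)·p_{n−k}(j−1)
p_1 = [1]  (j = 0)
p_2 = [3/4, 1/4]  (j = 0..1)
p_3 = [3/8, 5/8]  (j = 0..1)
p_4 = [3/8, 9/16, 1/16]  (j = 0..2)
p_5 = [0, 3/4, 1/4]  (j = 0..2)
E[N_5] = Σ j·p_5(j) = 5/4;  E[N_5²] = Σ j²·p_5(j) = 7/4
Var[N_5] = 7/4 − (5/4)² = 3/16


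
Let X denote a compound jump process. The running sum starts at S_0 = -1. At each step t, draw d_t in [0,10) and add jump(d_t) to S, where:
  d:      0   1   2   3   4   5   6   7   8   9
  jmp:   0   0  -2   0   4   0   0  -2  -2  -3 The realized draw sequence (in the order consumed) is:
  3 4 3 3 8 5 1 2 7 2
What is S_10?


t=0: S=-1, d=3, jump=0, S_1=-1
t=1: S=-1, d=4, jump=4, S_2=3
t=2: S=3, d=3, jump=0, S_3=3
t=3: S=3, d=3, jump=0, S_4=3
t=4: S=3, d=8, jump=-2, S_5=1
t=5: S=1, d=5, jump=0, S_6=1
t=6: S=1, d=1, jump=0, S_7=1
t=7: S=1, d=2, jump=-2, S_8=-1
t=8: S=-1, d=7, jump=-2, S_9=-3
t=9: S=-3, d=2, jump=-2, S_10=-5

-5


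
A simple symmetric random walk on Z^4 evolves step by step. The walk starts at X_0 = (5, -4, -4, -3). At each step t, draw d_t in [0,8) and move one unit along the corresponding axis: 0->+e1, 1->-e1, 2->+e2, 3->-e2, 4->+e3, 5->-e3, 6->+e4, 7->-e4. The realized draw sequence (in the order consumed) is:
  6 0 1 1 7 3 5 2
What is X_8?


t=0: X=(5, -4, -4, -3), d=6 → +e4, X_1=(5, -4, -4, -2)
t=1: X=(5, -4, -4, -2), d=0 → +e1, X_2=(6, -4, -4, -2)
t=2: X=(6, -4, -4, -2), d=1 → -e1, X_3=(5, -4, -4, -2)
t=3: X=(5, -4, -4, -2), d=1 → -e1, X_4=(4, -4, -4, -2)
t=4: X=(4, -4, -4, -2), d=7 → -e4, X_5=(4, -4, -4, -3)
t=5: X=(4, -4, -4, -3), d=3 → -e2, X_6=(4, -5, -4, -3)
t=6: X=(4, -5, -4, -3), d=5 → -e3, X_7=(4, -5, -5, -3)
t=7: X=(4, -5, -5, -3), d=2 → +e2, X_8=(4, -4, -5, -3)

(4, -4, -5, -3)


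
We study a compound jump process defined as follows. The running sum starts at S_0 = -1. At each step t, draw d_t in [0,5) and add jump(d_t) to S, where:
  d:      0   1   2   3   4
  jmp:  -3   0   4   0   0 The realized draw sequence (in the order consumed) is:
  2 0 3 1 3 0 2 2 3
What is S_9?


5

t=0: S=-1, d=2, jump=4, S_1=3
t=1: S=3, d=0, jump=-3, S_2=0
t=2: S=0, d=3, jump=0, S_3=0
t=3: S=0, d=1, jump=0, S_4=0
t=4: S=0, d=3, jump=0, S_5=0
t=5: S=0, d=0, jump=-3, S_6=-3
t=6: S=-3, d=2, jump=4, S_7=1
t=7: S=1, d=2, jump=4, S_8=5
t=8: S=5, d=3, jump=0, S_9=5


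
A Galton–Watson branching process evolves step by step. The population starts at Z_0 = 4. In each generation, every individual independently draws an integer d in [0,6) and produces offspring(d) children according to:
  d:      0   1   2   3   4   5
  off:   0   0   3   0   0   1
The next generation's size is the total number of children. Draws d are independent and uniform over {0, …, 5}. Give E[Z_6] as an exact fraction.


256/729

Outcome values over d=0..5: [0, 0, 3, 0, 0, 1]
Σy = 4, Σy² = 10, M = 6
μ = 4/6 = 2/3,  σ² = 10/6 − (2/3)² = 11/9
E[Z_0] = 4
E[Z_1] = 2/3·E[Z_0] = 8/3
E[Z_2] = 2/3·E[Z_1] = 16/9
E[Z_3] = 2/3·E[Z_2] = 32/27
E[Z_4] = 2/3·E[Z_3] = 64/81
E[Z_5] = 2/3·E[Z_4] = 128/243
E[Z_6] = 2/3·E[Z_5] = 256/729


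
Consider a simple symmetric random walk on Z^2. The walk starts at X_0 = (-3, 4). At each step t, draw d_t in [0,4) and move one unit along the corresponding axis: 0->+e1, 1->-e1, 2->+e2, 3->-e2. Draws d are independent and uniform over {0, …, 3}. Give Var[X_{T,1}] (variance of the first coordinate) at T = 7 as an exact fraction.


7/2

Outcome values over d=0..3: [1, -1, 0, 0]
Σy = 0, Σy² = 2, M = 4
μ = 0/4 = 0,  σ² = 2/4 − (0)² = 1/2
Independent increments: Var[X_7] = 7·σ² = 7·(1/2) = 7/2


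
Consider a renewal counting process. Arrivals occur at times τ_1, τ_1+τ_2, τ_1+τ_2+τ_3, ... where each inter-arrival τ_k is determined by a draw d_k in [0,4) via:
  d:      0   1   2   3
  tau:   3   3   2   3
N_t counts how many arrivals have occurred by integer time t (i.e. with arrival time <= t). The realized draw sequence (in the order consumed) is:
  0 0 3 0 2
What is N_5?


1

draw d_1=0: τ_1=3, arrival time A_1=3
draw d_2=0: τ_2=3, arrival time A_2=6
draw d_3=3: τ_3=3, arrival time A_3=9
draw d_4=0: τ_4=3, arrival time A_4=12
draw d_5=2: τ_5=2, arrival time A_5=14
N_t over t=0..5: 0:0 1:0 2:0 3:1 4:1 5:1


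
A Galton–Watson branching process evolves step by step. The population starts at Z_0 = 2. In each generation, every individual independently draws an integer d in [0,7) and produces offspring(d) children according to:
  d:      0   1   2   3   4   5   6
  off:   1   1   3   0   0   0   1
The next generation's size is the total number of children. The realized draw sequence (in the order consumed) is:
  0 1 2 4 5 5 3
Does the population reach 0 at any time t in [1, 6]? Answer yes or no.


gen 0: Z_0=2, draws=[0, 1], offspring=[1, 1], Z_1=2
gen 1: Z_1=2, draws=[2, 4], offspring=[3, 0], Z_2=3
gen 2: Z_2=3, draws=[5, 5, 3], offspring=[0, 0, 0], Z_3=0
gen 3: Z_3=0, draws=[], offspring=[], Z_4=0
gen 4: Z_4=0, draws=[], offspring=[], Z_5=0
gen 5: Z_5=0, draws=[], offspring=[], Z_6=0

yes


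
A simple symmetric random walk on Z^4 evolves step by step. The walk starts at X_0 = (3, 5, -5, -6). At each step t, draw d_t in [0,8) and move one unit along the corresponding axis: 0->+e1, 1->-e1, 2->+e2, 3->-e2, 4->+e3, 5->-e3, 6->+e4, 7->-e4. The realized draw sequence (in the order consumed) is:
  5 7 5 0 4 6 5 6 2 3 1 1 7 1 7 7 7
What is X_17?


(1, 5, -7, -9)

t=0: X=(3, 5, -5, -6), d=5 → -e3, X_1=(3, 5, -6, -6)
t=1: X=(3, 5, -6, -6), d=7 → -e4, X_2=(3, 5, -6, -7)
t=2: X=(3, 5, -6, -7), d=5 → -e3, X_3=(3, 5, -7, -7)
t=3: X=(3, 5, -7, -7), d=0 → +e1, X_4=(4, 5, -7, -7)
t=4: X=(4, 5, -7, -7), d=4 → +e3, X_5=(4, 5, -6, -7)
t=5: X=(4, 5, -6, -7), d=6 → +e4, X_6=(4, 5, -6, -6)
t=6: X=(4, 5, -6, -6), d=5 → -e3, X_7=(4, 5, -7, -6)
t=7: X=(4, 5, -7, -6), d=6 → +e4, X_8=(4, 5, -7, -5)
t=8: X=(4, 5, -7, -5), d=2 → +e2, X_9=(4, 6, -7, -5)
t=9: X=(4, 6, -7, -5), d=3 → -e2, X_10=(4, 5, -7, -5)
t=10: X=(4, 5, -7, -5), d=1 → -e1, X_11=(3, 5, -7, -5)
t=11: X=(3, 5, -7, -5), d=1 → -e1, X_12=(2, 5, -7, -5)
t=12: X=(2, 5, -7, -5), d=7 → -e4, X_13=(2, 5, -7, -6)
t=13: X=(2, 5, -7, -6), d=1 → -e1, X_14=(1, 5, -7, -6)
t=14: X=(1, 5, -7, -6), d=7 → -e4, X_15=(1, 5, -7, -7)
t=15: X=(1, 5, -7, -7), d=7 → -e4, X_16=(1, 5, -7, -8)
t=16: X=(1, 5, -7, -8), d=7 → -e4, X_17=(1, 5, -7, -9)


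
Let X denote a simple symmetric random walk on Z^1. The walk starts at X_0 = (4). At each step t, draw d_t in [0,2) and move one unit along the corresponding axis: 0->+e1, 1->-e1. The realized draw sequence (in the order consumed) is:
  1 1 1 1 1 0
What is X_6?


t=0: X=(4), d=1 → -e1, X_1=(3)
t=1: X=(3), d=1 → -e1, X_2=(2)
t=2: X=(2), d=1 → -e1, X_3=(1)
t=3: X=(1), d=1 → -e1, X_4=(0)
t=4: X=(0), d=1 → -e1, X_5=(-1)
t=5: X=(-1), d=0 → +e1, X_6=(0)

(0)


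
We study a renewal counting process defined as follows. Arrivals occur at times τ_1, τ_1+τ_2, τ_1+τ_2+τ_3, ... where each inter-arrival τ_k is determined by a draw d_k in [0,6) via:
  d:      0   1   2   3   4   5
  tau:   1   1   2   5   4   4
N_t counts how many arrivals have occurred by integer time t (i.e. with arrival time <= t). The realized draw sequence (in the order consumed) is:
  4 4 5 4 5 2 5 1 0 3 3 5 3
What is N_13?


3

draw d_1=4: τ_1=4, arrival time A_1=4
draw d_2=4: τ_2=4, arrival time A_2=8
draw d_3=5: τ_3=4, arrival time A_3=12
draw d_4=4: τ_4=4, arrival time A_4=16
draw d_5=5: τ_5=4, arrival time A_5=20
draw d_6=2: τ_6=2, arrival time A_6=22
draw d_7=5: τ_7=4, arrival time A_7=26
draw d_8=1: τ_8=1, arrival time A_8=27
draw d_9=0: τ_9=1, arrival time A_9=28
draw d_10=3: τ_10=5, arrival time A_10=33
draw d_11=3: τ_11=5, arrival time A_11=38
draw d_12=5: τ_12=4, arrival time A_12=42
draw d_13=3: τ_13=5, arrival time A_13=47
N_t over t=0..13: 0:0 1:0 2:0 3:0 4:1 5:1 6:1 7:1 8:2 9:2 10:2 11:2 12:3 13:3


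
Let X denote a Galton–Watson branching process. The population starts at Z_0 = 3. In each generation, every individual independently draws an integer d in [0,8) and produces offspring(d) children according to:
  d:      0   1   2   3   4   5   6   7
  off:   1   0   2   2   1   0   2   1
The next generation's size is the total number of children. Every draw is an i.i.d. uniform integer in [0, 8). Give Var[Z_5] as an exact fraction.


20174267997/1073741824

Outcome values over d=0..7: [1, 0, 2, 2, 1, 0, 2, 1]
Σy = 9, Σy² = 15, M = 8
μ = 9/8 = 9/8,  σ² = 15/8 − (9/8)² = 39/64
V_0 = 0, E_0 = 3
V_1 = 39/64·E_0 + (9/8)²·V_0 = 117/64;  E_1 = 27/8
V_2 = 39/64·E_1 + (9/8)²·V_1 = 17901/4096;  E_2 = 243/64
V_3 = 39/64·E_2 + (9/8)²·V_2 = 2056509/262144;  E_3 = 2187/512
V_4 = 39/64·E_3 + (9/8)²·V_3 = 210247245/16777216;  E_4 = 19683/4096
V_5 = 39/64·E_4 + (9/8)²·V_4 = 20174267997/1073741824;  E_5 = 177147/32768


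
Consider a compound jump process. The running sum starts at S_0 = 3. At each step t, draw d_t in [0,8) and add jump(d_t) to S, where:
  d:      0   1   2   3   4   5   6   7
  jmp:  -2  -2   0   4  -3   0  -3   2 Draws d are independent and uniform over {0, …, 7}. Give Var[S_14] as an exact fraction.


Outcome values over d=0..7: [-2, -2, 0, 4, -3, 0, -3, 2]
Σy = -4, Σy² = 46, M = 8
μ = -4/8 = -1/2,  σ² = 46/8 − (-1/2)² = 11/2
Independent increments: Var[S_14] = 14·σ² = 14·(11/2) = 77

77


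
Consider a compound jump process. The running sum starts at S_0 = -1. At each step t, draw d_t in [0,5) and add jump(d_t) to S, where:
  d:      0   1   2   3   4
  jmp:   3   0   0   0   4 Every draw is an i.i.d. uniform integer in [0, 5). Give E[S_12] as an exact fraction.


Outcome values over d=0..4: [3, 0, 0, 0, 4]
Σy = 7, Σy² = 25, M = 5
μ = 7/5 = 7/5,  σ² = 25/5 − (7/5)² = 76/25
E[S_12] = -1 + 12·(7/5) = 79/5

79/5


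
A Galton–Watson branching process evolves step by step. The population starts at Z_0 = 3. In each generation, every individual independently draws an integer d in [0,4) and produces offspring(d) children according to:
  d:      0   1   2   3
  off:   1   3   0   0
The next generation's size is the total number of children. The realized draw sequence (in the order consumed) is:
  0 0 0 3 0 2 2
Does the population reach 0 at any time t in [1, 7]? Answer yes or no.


yes

gen 0: Z_0=3, draws=[0, 0, 0], offspring=[1, 1, 1], Z_1=3
gen 1: Z_1=3, draws=[3, 0, 2], offspring=[0, 1, 0], Z_2=1
gen 2: Z_2=1, draws=[2], offspring=[0], Z_3=0
gen 3: Z_3=0, draws=[], offspring=[], Z_4=0
gen 4: Z_4=0, draws=[], offspring=[], Z_5=0
gen 5: Z_5=0, draws=[], offspring=[], Z_6=0
gen 6: Z_6=0, draws=[], offspring=[], Z_7=0


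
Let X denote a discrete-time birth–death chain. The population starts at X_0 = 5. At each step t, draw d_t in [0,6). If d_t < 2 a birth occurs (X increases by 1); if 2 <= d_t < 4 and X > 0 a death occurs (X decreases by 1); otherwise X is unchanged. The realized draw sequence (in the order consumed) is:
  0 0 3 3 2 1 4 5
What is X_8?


5

t=0: X=5, d=0 → birth, X_1=6
t=1: X=6, d=0 → birth, X_2=7
t=2: X=7, d=3 → death, X_3=6
t=3: X=6, d=3 → death, X_4=5
t=4: X=5, d=2 → death, X_5=4
t=5: X=4, d=1 → birth, X_6=5
t=6: X=5, d=4 → hold, X_7=5
t=7: X=5, d=5 → hold, X_8=5


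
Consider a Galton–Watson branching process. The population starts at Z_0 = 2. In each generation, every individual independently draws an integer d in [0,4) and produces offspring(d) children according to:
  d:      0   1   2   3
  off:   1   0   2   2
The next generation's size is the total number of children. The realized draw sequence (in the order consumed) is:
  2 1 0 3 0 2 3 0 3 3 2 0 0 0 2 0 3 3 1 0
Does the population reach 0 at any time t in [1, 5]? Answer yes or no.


gen 0: Z_0=2, draws=[2, 1], offspring=[2, 0], Z_1=2
gen 1: Z_1=2, draws=[0, 3], offspring=[1, 2], Z_2=3
gen 2: Z_2=3, draws=[0, 2, 3], offspring=[1, 2, 2], Z_3=5
gen 3: Z_3=5, draws=[0, 3, 3, 2, 0], offspring=[1, 2, 2, 2, 1], Z_4=8
gen 4: Z_4=8, draws=[0, 0, 2, 0, 3, 3, 1, 0], offspring=[1, 1, 2, 1, 2, 2, 0, 1], Z_5=10

no


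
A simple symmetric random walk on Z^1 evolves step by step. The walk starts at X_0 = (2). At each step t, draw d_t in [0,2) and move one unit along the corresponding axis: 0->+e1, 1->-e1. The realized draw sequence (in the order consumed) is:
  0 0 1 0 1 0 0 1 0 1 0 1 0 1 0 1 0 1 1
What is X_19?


t=0: X=(2), d=0 → +e1, X_1=(3)
t=1: X=(3), d=0 → +e1, X_2=(4)
t=2: X=(4), d=1 → -e1, X_3=(3)
t=3: X=(3), d=0 → +e1, X_4=(4)
t=4: X=(4), d=1 → -e1, X_5=(3)
t=5: X=(3), d=0 → +e1, X_6=(4)
t=6: X=(4), d=0 → +e1, X_7=(5)
t=7: X=(5), d=1 → -e1, X_8=(4)
t=8: X=(4), d=0 → +e1, X_9=(5)
t=9: X=(5), d=1 → -e1, X_10=(4)
t=10: X=(4), d=0 → +e1, X_11=(5)
t=11: X=(5), d=1 → -e1, X_12=(4)
t=12: X=(4), d=0 → +e1, X_13=(5)
t=13: X=(5), d=1 → -e1, X_14=(4)
t=14: X=(4), d=0 → +e1, X_15=(5)
t=15: X=(5), d=1 → -e1, X_16=(4)
t=16: X=(4), d=0 → +e1, X_17=(5)
t=17: X=(5), d=1 → -e1, X_18=(4)
t=18: X=(4), d=1 → -e1, X_19=(3)

(3)


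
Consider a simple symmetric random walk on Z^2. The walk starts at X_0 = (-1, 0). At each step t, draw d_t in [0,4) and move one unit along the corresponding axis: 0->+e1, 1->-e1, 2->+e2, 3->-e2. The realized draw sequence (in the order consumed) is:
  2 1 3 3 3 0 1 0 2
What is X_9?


t=0: X=(-1, 0), d=2 → +e2, X_1=(-1, 1)
t=1: X=(-1, 1), d=1 → -e1, X_2=(-2, 1)
t=2: X=(-2, 1), d=3 → -e2, X_3=(-2, 0)
t=3: X=(-2, 0), d=3 → -e2, X_4=(-2, -1)
t=4: X=(-2, -1), d=3 → -e2, X_5=(-2, -2)
t=5: X=(-2, -2), d=0 → +e1, X_6=(-1, -2)
t=6: X=(-1, -2), d=1 → -e1, X_7=(-2, -2)
t=7: X=(-2, -2), d=0 → +e1, X_8=(-1, -2)
t=8: X=(-1, -2), d=2 → +e2, X_9=(-1, -1)

(-1, -1)


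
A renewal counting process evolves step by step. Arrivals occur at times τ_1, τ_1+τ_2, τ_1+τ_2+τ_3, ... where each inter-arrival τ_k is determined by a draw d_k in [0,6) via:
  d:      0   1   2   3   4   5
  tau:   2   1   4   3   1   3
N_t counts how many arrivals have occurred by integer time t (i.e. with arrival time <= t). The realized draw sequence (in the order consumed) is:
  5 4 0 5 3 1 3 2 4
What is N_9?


draw d_1=5: τ_1=3, arrival time A_1=3
draw d_2=4: τ_2=1, arrival time A_2=4
draw d_3=0: τ_3=2, arrival time A_3=6
draw d_4=5: τ_4=3, arrival time A_4=9
draw d_5=3: τ_5=3, arrival time A_5=12
draw d_6=1: τ_6=1, arrival time A_6=13
draw d_7=3: τ_7=3, arrival time A_7=16
draw d_8=2: τ_8=4, arrival time A_8=20
draw d_9=4: τ_9=1, arrival time A_9=21
N_t over t=0..9: 0:0 1:0 2:0 3:1 4:2 5:2 6:3 7:3 8:3 9:4

4


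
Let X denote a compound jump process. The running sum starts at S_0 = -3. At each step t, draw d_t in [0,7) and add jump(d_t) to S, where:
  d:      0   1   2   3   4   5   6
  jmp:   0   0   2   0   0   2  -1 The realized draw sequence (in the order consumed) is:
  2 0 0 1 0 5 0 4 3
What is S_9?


t=0: S=-3, d=2, jump=2, S_1=-1
t=1: S=-1, d=0, jump=0, S_2=-1
t=2: S=-1, d=0, jump=0, S_3=-1
t=3: S=-1, d=1, jump=0, S_4=-1
t=4: S=-1, d=0, jump=0, S_5=-1
t=5: S=-1, d=5, jump=2, S_6=1
t=6: S=1, d=0, jump=0, S_7=1
t=7: S=1, d=4, jump=0, S_8=1
t=8: S=1, d=3, jump=0, S_9=1

1


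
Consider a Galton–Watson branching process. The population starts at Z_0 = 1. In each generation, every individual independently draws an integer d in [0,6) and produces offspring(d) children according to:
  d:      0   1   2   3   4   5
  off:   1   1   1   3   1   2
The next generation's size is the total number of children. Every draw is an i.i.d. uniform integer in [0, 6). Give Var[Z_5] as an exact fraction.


39879/1024

Outcome values over d=0..5: [1, 1, 1, 3, 1, 2]
Σy = 9, Σy² = 17, M = 6
μ = 9/6 = 3/2,  σ² = 17/6 − (3/2)² = 7/12
V_0 = 0, E_0 = 1
V_1 = 7/12·E_0 + (3/2)²·V_0 = 7/12;  E_1 = 3/2
V_2 = 7/12·E_1 + (3/2)²·V_1 = 35/16;  E_2 = 9/4
V_3 = 7/12·E_2 + (3/2)²·V_2 = 399/64;  E_3 = 27/8
V_4 = 7/12·E_3 + (3/2)²·V_3 = 4095/256;  E_4 = 81/16
V_5 = 7/12·E_4 + (3/2)²·V_4 = 39879/1024;  E_5 = 243/32


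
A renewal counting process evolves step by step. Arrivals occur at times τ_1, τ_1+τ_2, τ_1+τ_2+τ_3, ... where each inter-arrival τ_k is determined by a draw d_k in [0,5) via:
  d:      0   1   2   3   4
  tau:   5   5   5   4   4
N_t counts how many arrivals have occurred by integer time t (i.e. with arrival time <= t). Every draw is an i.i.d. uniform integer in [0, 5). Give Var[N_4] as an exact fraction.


6/25

Inter-arrival values over d=0..4: [5, 5, 5, 4, 4]
Each d has probability 1/5, so the pmf of τ is: f(4) = 2/5, f(5) = 3/5
Let p_n(j) = P(N_n = j), with p_0 = [1]. Condition on τ_1: p_n(0) = P(τ > n), and for j >= 1, p_n(j) = Σ_{k<=n} f(k)·p_{n−k}(j−1)
p_1 = [1]  (j = 0)
p_2 = [1]  (j = 0)
p_3 = [1]  (j = 0)
p_4 = [3/5, 2/5]  (j = 0..1)
E[N_4] = Σ j·p_4(j) = 2/5;  E[N_4²] = Σ j²·p_4(j) = 2/5
Var[N_4] = 2/5 − (2/5)² = 6/25


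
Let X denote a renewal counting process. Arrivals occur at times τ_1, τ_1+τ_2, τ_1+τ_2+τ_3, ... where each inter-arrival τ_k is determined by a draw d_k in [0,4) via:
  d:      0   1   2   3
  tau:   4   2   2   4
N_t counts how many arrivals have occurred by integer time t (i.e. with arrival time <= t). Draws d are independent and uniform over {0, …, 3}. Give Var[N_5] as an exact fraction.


3/16

Inter-arrival values over d=0..3: [4, 2, 2, 4]
Each d has probability 1/4, so the pmf of τ is: f(2) = 1/2, f(4) = 1/2
Let p_n(j) = P(N_n = j), with p_0 = [1]. Condition on τ_1: p_n(0) = P(τ > n), and for j >= 1, p_n(j) = Σ_{k<=n} f(k)·p_{n−k}(j−1)
p_1 = [1]  (j = 0)
p_2 = [1/2, 1/2]  (j = 0..1)
p_3 = [1/2, 1/2]  (j = 0..1)
p_4 = [0, 3/4, 1/4]  (j = 0..2)
p_5 = [0, 3/4, 1/4]  (j = 0..2)
E[N_5] = Σ j·p_5(j) = 5/4;  E[N_5²] = Σ j²·p_5(j) = 7/4
Var[N_5] = 7/4 − (5/4)² = 3/16


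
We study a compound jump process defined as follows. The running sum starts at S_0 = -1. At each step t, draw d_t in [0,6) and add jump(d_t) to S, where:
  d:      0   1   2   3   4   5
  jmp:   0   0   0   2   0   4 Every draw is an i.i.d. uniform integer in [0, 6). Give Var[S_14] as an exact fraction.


Outcome values over d=0..5: [0, 0, 0, 2, 0, 4]
Σy = 6, Σy² = 20, M = 6
μ = 6/6 = 1,  σ² = 20/6 − (1)² = 7/3
Independent increments: Var[S_14] = 14·σ² = 14·(7/3) = 98/3

98/3


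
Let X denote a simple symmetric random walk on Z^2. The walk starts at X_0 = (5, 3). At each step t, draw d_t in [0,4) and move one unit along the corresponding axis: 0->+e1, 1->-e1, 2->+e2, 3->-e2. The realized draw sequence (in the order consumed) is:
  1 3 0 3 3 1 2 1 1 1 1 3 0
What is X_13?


t=0: X=(5, 3), d=1 → -e1, X_1=(4, 3)
t=1: X=(4, 3), d=3 → -e2, X_2=(4, 2)
t=2: X=(4, 2), d=0 → +e1, X_3=(5, 2)
t=3: X=(5, 2), d=3 → -e2, X_4=(5, 1)
t=4: X=(5, 1), d=3 → -e2, X_5=(5, 0)
t=5: X=(5, 0), d=1 → -e1, X_6=(4, 0)
t=6: X=(4, 0), d=2 → +e2, X_7=(4, 1)
t=7: X=(4, 1), d=1 → -e1, X_8=(3, 1)
t=8: X=(3, 1), d=1 → -e1, X_9=(2, 1)
t=9: X=(2, 1), d=1 → -e1, X_10=(1, 1)
t=10: X=(1, 1), d=1 → -e1, X_11=(0, 1)
t=11: X=(0, 1), d=3 → -e2, X_12=(0, 0)
t=12: X=(0, 0), d=0 → +e1, X_13=(1, 0)

(1, 0)


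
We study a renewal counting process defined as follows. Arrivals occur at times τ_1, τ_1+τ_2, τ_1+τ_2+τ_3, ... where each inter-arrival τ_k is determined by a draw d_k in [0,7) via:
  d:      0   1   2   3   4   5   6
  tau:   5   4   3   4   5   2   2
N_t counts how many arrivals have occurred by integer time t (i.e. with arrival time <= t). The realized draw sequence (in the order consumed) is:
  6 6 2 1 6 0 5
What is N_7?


draw d_1=6: τ_1=2, arrival time A_1=2
draw d_2=6: τ_2=2, arrival time A_2=4
draw d_3=2: τ_3=3, arrival time A_3=7
draw d_4=1: τ_4=4, arrival time A_4=11
draw d_5=6: τ_5=2, arrival time A_5=13
draw d_6=0: τ_6=5, arrival time A_6=18
draw d_7=5: τ_7=2, arrival time A_7=20
N_t over t=0..7: 0:0 1:0 2:1 3:1 4:2 5:2 6:2 7:3

3


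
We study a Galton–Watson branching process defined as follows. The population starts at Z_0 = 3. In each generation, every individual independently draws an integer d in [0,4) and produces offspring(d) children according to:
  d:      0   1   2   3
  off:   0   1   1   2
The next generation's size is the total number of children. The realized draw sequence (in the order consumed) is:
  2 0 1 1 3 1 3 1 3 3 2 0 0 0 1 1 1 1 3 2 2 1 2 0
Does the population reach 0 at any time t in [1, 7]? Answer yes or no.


gen 0: Z_0=3, draws=[2, 0, 1], offspring=[1, 0, 1], Z_1=2
gen 1: Z_1=2, draws=[1, 3], offspring=[1, 2], Z_2=3
gen 2: Z_2=3, draws=[1, 3, 1], offspring=[1, 2, 1], Z_3=4
gen 3: Z_3=4, draws=[3, 3, 2, 0], offspring=[2, 2, 1, 0], Z_4=5
gen 4: Z_4=5, draws=[0, 0, 1, 1, 1], offspring=[0, 0, 1, 1, 1], Z_5=3
gen 5: Z_5=3, draws=[1, 3, 2], offspring=[1, 2, 1], Z_6=4
gen 6: Z_6=4, draws=[2, 1, 2, 0], offspring=[1, 1, 1, 0], Z_7=3

no


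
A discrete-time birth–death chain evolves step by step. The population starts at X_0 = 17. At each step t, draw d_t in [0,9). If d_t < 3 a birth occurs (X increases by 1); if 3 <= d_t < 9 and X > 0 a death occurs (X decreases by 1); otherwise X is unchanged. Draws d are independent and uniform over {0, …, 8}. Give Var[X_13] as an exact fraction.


X can drop by at most 1 per step and X_0 = 17 > T = 13, so X_t >= 17 − t >= 4 > 0 for every t <= 13: the floor at 0 (the 'and X > 0' condition) never binds. Hence X_13 = X_0 + Σ_{t<13} Y_t with i.i.d. increments Y_t = y(d_t) ∈ {+1, −1, 0}.
Outcome values over d=0..8: [1, 1, 1, -1, -1, -1, -1, -1, -1]
Σy = -3, Σy² = 9, M = 9
μ = -3/9 = -1/3,  σ² = 9/9 − (-1/3)² = 8/9
Independent increments: Var[X_13] = 13·σ² = 13·(8/9) = 104/9

104/9


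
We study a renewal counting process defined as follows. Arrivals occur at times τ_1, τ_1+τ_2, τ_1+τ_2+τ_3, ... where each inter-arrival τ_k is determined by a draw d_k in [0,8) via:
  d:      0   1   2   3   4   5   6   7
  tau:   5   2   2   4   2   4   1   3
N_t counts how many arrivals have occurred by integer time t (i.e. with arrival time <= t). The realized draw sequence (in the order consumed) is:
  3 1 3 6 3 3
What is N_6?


2

draw d_1=3: τ_1=4, arrival time A_1=4
draw d_2=1: τ_2=2, arrival time A_2=6
draw d_3=3: τ_3=4, arrival time A_3=10
draw d_4=6: τ_4=1, arrival time A_4=11
draw d_5=3: τ_5=4, arrival time A_5=15
draw d_6=3: τ_6=4, arrival time A_6=19
N_t over t=0..6: 0:0 1:0 2:0 3:0 4:1 5:1 6:2


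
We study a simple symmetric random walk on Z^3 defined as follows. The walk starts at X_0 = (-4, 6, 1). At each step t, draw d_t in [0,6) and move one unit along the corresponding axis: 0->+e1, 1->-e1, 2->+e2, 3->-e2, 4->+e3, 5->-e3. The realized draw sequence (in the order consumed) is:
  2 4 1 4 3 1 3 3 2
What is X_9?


(-6, 5, 3)

t=0: X=(-4, 6, 1), d=2 → +e2, X_1=(-4, 7, 1)
t=1: X=(-4, 7, 1), d=4 → +e3, X_2=(-4, 7, 2)
t=2: X=(-4, 7, 2), d=1 → -e1, X_3=(-5, 7, 2)
t=3: X=(-5, 7, 2), d=4 → +e3, X_4=(-5, 7, 3)
t=4: X=(-5, 7, 3), d=3 → -e2, X_5=(-5, 6, 3)
t=5: X=(-5, 6, 3), d=1 → -e1, X_6=(-6, 6, 3)
t=6: X=(-6, 6, 3), d=3 → -e2, X_7=(-6, 5, 3)
t=7: X=(-6, 5, 3), d=3 → -e2, X_8=(-6, 4, 3)
t=8: X=(-6, 4, 3), d=2 → +e2, X_9=(-6, 5, 3)


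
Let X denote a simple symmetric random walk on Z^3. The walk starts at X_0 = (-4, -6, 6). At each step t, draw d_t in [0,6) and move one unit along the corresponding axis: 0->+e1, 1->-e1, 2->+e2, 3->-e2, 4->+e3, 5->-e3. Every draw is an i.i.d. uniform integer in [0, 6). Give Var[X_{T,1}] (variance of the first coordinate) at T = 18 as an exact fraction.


Outcome values over d=0..5: [1, -1, 0, 0, 0, 0]
Σy = 0, Σy² = 2, M = 6
μ = 0/6 = 0,  σ² = 2/6 − (0)² = 1/3
Independent increments: Var[X_18] = 18·σ² = 18·(1/3) = 6

6


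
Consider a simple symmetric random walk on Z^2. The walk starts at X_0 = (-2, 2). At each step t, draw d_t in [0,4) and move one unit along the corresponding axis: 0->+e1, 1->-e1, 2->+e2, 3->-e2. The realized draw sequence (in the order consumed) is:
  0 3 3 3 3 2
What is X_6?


t=0: X=(-2, 2), d=0 → +e1, X_1=(-1, 2)
t=1: X=(-1, 2), d=3 → -e2, X_2=(-1, 1)
t=2: X=(-1, 1), d=3 → -e2, X_3=(-1, 0)
t=3: X=(-1, 0), d=3 → -e2, X_4=(-1, -1)
t=4: X=(-1, -1), d=3 → -e2, X_5=(-1, -2)
t=5: X=(-1, -2), d=2 → +e2, X_6=(-1, -1)

(-1, -1)


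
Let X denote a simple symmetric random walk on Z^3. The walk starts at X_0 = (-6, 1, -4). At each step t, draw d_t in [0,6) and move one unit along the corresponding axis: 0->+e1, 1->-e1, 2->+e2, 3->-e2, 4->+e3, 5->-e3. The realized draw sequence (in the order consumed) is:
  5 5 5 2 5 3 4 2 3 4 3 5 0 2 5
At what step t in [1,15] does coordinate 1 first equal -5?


t=0: X=(-6, 1, -4), d=5 → -e3, X_1=(-6, 1, -5)
t=1: X=(-6, 1, -5), d=5 → -e3, X_2=(-6, 1, -6)
t=2: X=(-6, 1, -6), d=5 → -e3, X_3=(-6, 1, -7)
t=3: X=(-6, 1, -7), d=2 → +e2, X_4=(-6, 2, -7)
t=4: X=(-6, 2, -7), d=5 → -e3, X_5=(-6, 2, -8)
t=5: X=(-6, 2, -8), d=3 → -e2, X_6=(-6, 1, -8)
t=6: X=(-6, 1, -8), d=4 → +e3, X_7=(-6, 1, -7)
t=7: X=(-6, 1, -7), d=2 → +e2, X_8=(-6, 2, -7)
t=8: X=(-6, 2, -7), d=3 → -e2, X_9=(-6, 1, -7)
t=9: X=(-6, 1, -7), d=4 → +e3, X_10=(-6, 1, -6)
t=10: X=(-6, 1, -6), d=3 → -e2, X_11=(-6, 0, -6)
t=11: X=(-6, 0, -6), d=5 → -e3, X_12=(-6, 0, -7)
t=12: X=(-6, 0, -7), d=0 → +e1, X_13=(-5, 0, -7)
t=13: X=(-5, 0, -7), d=2 → +e2, X_14=(-5, 1, -7)
t=14: X=(-5, 1, -7), d=5 → -e3, X_15=(-5, 1, -8)

13


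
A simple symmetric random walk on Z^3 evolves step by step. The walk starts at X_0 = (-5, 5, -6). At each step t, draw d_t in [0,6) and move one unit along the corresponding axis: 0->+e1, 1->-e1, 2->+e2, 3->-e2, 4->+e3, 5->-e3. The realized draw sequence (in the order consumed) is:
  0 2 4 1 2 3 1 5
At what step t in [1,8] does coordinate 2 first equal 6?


t=0: X=(-5, 5, -6), d=0 → +e1, X_1=(-4, 5, -6)
t=1: X=(-4, 5, -6), d=2 → +e2, X_2=(-4, 6, -6)
t=2: X=(-4, 6, -6), d=4 → +e3, X_3=(-4, 6, -5)
t=3: X=(-4, 6, -5), d=1 → -e1, X_4=(-5, 6, -5)
t=4: X=(-5, 6, -5), d=2 → +e2, X_5=(-5, 7, -5)
t=5: X=(-5, 7, -5), d=3 → -e2, X_6=(-5, 6, -5)
t=6: X=(-5, 6, -5), d=1 → -e1, X_7=(-6, 6, -5)
t=7: X=(-6, 6, -5), d=5 → -e3, X_8=(-6, 6, -6)

2


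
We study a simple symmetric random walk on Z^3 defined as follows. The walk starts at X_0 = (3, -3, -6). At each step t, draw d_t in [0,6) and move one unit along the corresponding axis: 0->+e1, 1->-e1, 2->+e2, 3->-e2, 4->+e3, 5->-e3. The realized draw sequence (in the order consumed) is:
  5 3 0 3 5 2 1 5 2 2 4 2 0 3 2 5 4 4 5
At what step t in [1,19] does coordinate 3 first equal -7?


1

t=0: X=(3, -3, -6), d=5 → -e3, X_1=(3, -3, -7)
t=1: X=(3, -3, -7), d=3 → -e2, X_2=(3, -4, -7)
t=2: X=(3, -4, -7), d=0 → +e1, X_3=(4, -4, -7)
t=3: X=(4, -4, -7), d=3 → -e2, X_4=(4, -5, -7)
t=4: X=(4, -5, -7), d=5 → -e3, X_5=(4, -5, -8)
t=5: X=(4, -5, -8), d=2 → +e2, X_6=(4, -4, -8)
t=6: X=(4, -4, -8), d=1 → -e1, X_7=(3, -4, -8)
t=7: X=(3, -4, -8), d=5 → -e3, X_8=(3, -4, -9)
t=8: X=(3, -4, -9), d=2 → +e2, X_9=(3, -3, -9)
t=9: X=(3, -3, -9), d=2 → +e2, X_10=(3, -2, -9)
t=10: X=(3, -2, -9), d=4 → +e3, X_11=(3, -2, -8)
t=11: X=(3, -2, -8), d=2 → +e2, X_12=(3, -1, -8)
t=12: X=(3, -1, -8), d=0 → +e1, X_13=(4, -1, -8)
t=13: X=(4, -1, -8), d=3 → -e2, X_14=(4, -2, -8)
t=14: X=(4, -2, -8), d=2 → +e2, X_15=(4, -1, -8)
t=15: X=(4, -1, -8), d=5 → -e3, X_16=(4, -1, -9)
t=16: X=(4, -1, -9), d=4 → +e3, X_17=(4, -1, -8)
t=17: X=(4, -1, -8), d=4 → +e3, X_18=(4, -1, -7)
t=18: X=(4, -1, -7), d=5 → -e3, X_19=(4, -1, -8)


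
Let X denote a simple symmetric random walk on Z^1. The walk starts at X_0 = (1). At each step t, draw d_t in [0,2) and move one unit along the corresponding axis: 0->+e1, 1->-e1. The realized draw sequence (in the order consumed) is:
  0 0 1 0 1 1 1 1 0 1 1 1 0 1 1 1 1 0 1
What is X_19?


t=0: X=(1), d=0 → +e1, X_1=(2)
t=1: X=(2), d=0 → +e1, X_2=(3)
t=2: X=(3), d=1 → -e1, X_3=(2)
t=3: X=(2), d=0 → +e1, X_4=(3)
t=4: X=(3), d=1 → -e1, X_5=(2)
t=5: X=(2), d=1 → -e1, X_6=(1)
t=6: X=(1), d=1 → -e1, X_7=(0)
t=7: X=(0), d=1 → -e1, X_8=(-1)
t=8: X=(-1), d=0 → +e1, X_9=(0)
t=9: X=(0), d=1 → -e1, X_10=(-1)
t=10: X=(-1), d=1 → -e1, X_11=(-2)
t=11: X=(-2), d=1 → -e1, X_12=(-3)
t=12: X=(-3), d=0 → +e1, X_13=(-2)
t=13: X=(-2), d=1 → -e1, X_14=(-3)
t=14: X=(-3), d=1 → -e1, X_15=(-4)
t=15: X=(-4), d=1 → -e1, X_16=(-5)
t=16: X=(-5), d=1 → -e1, X_17=(-6)
t=17: X=(-6), d=0 → +e1, X_18=(-5)
t=18: X=(-5), d=1 → -e1, X_19=(-6)

(-6)
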